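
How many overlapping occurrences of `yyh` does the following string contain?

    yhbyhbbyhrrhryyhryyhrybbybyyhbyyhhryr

Sliding a length-3 window over the 37 characters (35 positions):
  position 14–16: yyh
  position 18–20: yyh
  position 27–29: yyh
  position 31–33: yyh

4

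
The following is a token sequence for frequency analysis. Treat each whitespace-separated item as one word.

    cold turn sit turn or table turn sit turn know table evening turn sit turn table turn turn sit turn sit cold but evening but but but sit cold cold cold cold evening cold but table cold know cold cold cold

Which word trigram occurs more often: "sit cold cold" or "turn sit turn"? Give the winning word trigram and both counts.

"turn sit turn" (4 vs 1)

"sit cold cold": 1 occurrence
"turn sit turn": 4 occurrences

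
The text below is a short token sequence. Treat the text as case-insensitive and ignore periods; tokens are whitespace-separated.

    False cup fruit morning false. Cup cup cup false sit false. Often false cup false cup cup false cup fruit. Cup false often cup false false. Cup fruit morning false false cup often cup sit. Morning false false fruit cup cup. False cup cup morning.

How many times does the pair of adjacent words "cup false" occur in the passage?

Scanning the 44 overlapping bigram windows for "cup false":
  position 8–9: cup false
  position 14–15: cup false
  position 17–18: cup false
  position 21–22: cup false
  position 24–25: cup false
  position 41–42: cup false

6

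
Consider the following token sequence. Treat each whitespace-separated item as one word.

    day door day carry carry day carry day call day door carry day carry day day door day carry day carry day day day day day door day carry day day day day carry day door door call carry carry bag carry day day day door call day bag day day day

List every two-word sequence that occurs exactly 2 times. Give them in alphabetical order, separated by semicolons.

call day; carry carry; door call

Bigram counts meeting the condition (exactly 2 times):
  call day: 2
  carry carry: 2
  door call: 2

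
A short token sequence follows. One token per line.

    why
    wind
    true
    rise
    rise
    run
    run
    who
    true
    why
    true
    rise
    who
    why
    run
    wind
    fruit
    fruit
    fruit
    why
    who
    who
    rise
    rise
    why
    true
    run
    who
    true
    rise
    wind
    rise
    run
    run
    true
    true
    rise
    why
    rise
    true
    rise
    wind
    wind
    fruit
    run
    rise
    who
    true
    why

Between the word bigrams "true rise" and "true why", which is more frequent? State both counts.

"true rise" (5 vs 2)

"true rise": 5 occurrences
"true why": 2 occurrences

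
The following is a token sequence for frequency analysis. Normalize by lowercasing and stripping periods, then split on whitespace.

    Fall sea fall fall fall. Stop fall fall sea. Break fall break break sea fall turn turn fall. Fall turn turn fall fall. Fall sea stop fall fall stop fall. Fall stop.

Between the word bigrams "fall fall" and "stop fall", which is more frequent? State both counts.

"fall fall" (8 vs 3)

"fall fall": 8 occurrences
"stop fall": 3 occurrences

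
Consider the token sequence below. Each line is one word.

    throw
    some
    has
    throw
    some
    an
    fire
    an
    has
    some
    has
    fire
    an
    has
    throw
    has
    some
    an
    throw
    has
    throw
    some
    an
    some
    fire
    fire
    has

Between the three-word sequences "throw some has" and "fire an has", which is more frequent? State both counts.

"throw some has": 1 occurrence
"fire an has": 2 occurrences

"fire an has" (2 vs 1)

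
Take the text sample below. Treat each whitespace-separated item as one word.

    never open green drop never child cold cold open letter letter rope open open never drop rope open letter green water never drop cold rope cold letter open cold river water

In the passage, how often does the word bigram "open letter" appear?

2

Scanning the 30 overlapping bigram windows for "open letter":
  position 9–10: open letter
  position 18–19: open letter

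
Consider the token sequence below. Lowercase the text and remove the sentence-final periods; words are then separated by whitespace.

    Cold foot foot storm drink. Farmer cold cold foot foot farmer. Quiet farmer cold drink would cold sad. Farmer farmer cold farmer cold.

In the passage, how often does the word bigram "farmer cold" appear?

4

Scanning the 22 overlapping bigram windows for "farmer cold":
  position 6–7: farmer cold
  position 13–14: farmer cold
  position 20–21: farmer cold
  position 22–23: farmer cold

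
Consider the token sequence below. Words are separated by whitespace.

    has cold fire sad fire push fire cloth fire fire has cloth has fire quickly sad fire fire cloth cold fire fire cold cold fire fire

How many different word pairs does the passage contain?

26 tokens → 25 bigram windows in total.
Repeated bigrams (each contributes count−1 duplicates):
  fire fire: 4
  cold fire: 3
  fire cloth: 2
  sad fire: 2
7 duplicate windows → 25 − 7 = 18 distinct.

18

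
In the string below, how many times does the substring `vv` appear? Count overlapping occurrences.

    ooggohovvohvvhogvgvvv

Sliding a length-2 window over the 21 characters (20 positions):
  position 8–9: vv
  position 12–13: vv
  position 19–20: vv
  position 20–21: vv

4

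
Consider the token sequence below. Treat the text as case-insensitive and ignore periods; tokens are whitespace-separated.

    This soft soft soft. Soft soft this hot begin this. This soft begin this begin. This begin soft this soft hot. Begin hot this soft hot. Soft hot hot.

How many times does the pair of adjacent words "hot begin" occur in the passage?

Scanning the 28 overlapping bigram windows for "hot begin":
  position 8–9: hot begin
  position 21–22: hot begin

2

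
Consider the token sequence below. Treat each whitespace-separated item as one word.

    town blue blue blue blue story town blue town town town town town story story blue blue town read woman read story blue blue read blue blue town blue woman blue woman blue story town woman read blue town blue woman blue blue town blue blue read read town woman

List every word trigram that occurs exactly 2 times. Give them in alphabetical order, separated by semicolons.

Trigram counts meeting the condition (exactly 2 times):
  blue blue blue: 2
  blue blue read: 2
  blue story town: 2
  story blue blue: 2
  town blue blue: 2
  town blue woman: 2

blue blue blue; blue blue read; blue story town; story blue blue; town blue blue; town blue woman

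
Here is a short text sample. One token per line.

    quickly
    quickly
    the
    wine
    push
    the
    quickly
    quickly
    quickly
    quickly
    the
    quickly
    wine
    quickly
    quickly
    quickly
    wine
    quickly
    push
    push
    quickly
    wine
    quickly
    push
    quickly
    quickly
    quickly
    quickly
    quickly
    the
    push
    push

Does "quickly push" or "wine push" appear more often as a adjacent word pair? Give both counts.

"quickly push" (2 vs 1)

"quickly push": 2 occurrences
"wine push": 1 occurrence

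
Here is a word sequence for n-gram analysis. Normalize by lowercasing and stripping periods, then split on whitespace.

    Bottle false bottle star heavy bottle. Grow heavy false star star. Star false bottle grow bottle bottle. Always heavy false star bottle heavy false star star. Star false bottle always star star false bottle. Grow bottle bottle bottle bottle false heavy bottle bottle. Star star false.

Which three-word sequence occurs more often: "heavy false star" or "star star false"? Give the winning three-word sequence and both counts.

"heavy false star": 3 occurrences
"star star false": 4 occurrences

"star star false" (4 vs 3)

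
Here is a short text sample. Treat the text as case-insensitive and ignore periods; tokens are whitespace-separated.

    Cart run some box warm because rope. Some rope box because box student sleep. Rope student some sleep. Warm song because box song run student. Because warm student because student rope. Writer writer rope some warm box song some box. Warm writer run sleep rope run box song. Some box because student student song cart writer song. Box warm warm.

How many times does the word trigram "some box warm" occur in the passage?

Scanning the 58 overlapping trigram windows for "some box warm":
  position 3–5: some box warm
  position 39–41: some box warm

2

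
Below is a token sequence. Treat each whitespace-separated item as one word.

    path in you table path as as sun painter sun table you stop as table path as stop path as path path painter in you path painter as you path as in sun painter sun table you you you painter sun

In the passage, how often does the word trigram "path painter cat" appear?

Scanning the 39 overlapping trigram windows for "path painter cat":
  (none found)

0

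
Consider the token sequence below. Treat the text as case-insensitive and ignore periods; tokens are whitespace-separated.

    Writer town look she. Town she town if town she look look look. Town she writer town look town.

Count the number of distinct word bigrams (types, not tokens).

19 tokens → 18 bigram windows in total.
Repeated bigrams (each contributes count−1 duplicates):
  town she: 3
  look look: 2
  look town: 2
  she town: 2
  town look: 2
  writer town: 2
7 duplicate windows → 18 − 7 = 11 distinct.

11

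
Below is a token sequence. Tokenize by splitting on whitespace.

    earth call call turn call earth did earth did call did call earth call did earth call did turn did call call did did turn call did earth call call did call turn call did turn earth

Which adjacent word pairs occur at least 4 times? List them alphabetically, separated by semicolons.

call did; did call; earth call

Bigram counts meeting the condition (at least 4 times):
  call did: 7
  did call: 4
  earth call: 4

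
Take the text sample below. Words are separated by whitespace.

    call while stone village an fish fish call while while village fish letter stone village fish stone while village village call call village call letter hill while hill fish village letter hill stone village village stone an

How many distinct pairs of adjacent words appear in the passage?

37 tokens → 36 bigram windows in total.
Repeated bigrams (each contributes count−1 duplicates):
  stone village: 3
  call while: 2
  letter hill: 2
  village call: 2
  village fish: 2
  village village: 2
  while village: 2
8 duplicate windows → 36 − 8 = 28 distinct.

28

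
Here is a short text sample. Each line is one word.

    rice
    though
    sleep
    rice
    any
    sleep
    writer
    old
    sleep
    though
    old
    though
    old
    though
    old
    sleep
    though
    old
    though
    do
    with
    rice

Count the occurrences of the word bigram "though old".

Scanning the 21 overlapping bigram windows for "though old":
  position 10–11: though old
  position 12–13: though old
  position 14–15: though old
  position 17–18: though old

4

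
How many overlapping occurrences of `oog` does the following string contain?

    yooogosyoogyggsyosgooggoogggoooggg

Sliding a length-3 window over the 34 characters (32 positions):
  position 3–5: oog
  position 9–11: oog
  position 20–22: oog
  position 24–26: oog
  position 30–32: oog

5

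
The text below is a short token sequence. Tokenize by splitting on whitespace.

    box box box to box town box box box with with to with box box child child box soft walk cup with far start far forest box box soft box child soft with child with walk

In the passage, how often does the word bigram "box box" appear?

Scanning the 35 overlapping bigram windows for "box box":
  position 1–2: box box
  position 2–3: box box
  position 7–8: box box
  position 8–9: box box
  position 14–15: box box
  position 27–28: box box

6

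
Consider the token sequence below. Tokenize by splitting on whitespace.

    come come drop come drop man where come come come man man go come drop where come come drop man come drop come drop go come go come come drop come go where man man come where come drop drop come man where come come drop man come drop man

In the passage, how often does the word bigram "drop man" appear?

Scanning the 49 overlapping bigram windows for "drop man":
  position 5–6: drop man
  position 19–20: drop man
  position 46–47: drop man
  position 49–50: drop man

4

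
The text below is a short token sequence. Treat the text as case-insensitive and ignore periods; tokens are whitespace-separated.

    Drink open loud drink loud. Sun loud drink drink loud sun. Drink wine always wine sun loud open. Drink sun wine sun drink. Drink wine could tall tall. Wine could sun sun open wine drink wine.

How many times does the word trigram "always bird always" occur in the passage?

Scanning the 34 overlapping trigram windows for "always bird always":
  (none found)

0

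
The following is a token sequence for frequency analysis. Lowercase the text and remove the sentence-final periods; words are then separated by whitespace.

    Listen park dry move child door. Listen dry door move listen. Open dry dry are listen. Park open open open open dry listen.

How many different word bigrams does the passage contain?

18

23 tokens → 22 bigram windows in total.
Repeated bigrams (each contributes count−1 duplicates):
  open open: 3
  listen park: 2
  open dry: 2
4 duplicate windows → 22 − 4 = 18 distinct.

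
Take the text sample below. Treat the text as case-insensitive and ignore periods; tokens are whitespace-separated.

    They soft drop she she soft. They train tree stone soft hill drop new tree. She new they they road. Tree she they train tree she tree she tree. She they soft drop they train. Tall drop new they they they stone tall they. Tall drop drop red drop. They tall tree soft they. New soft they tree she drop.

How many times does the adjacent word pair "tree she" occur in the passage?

6

Scanning the 59 overlapping bigram windows for "tree she":
  position 15–16: tree she
  position 21–22: tree she
  position 25–26: tree she
  position 27–28: tree she
  position 29–30: tree she
  position 58–59: tree she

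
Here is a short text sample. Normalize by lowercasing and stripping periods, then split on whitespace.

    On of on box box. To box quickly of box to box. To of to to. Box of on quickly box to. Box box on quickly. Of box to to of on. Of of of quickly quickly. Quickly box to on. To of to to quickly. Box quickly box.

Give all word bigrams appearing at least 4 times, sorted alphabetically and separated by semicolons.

box to; quickly box; to box

Bigram counts meeting the condition (at least 4 times):
  box to: 6
  quickly box: 4
  to box: 4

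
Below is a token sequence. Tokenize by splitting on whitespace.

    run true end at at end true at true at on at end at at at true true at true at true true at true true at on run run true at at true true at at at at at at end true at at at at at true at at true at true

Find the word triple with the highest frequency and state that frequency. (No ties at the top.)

Trigram frequencies (highest first):
  at at at: 8
  true at true: 5
  at true at: 4
  at at true: 4
  at true true: 4
  true true at: 4
  … (15 more, each ≤ 4)

"at at at", 8 times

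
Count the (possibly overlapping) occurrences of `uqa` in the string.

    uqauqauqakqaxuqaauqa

5

Sliding a length-3 window over the 20 characters (18 positions):
  position 1–3: uqa
  position 4–6: uqa
  position 7–9: uqa
  position 14–16: uqa
  position 18–20: uqa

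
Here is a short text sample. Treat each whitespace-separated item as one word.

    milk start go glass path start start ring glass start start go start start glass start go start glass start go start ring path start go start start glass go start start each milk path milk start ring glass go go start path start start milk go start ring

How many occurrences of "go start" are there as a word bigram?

Scanning the 48 overlapping bigram windows for "go start":
  position 12–13: go start
  position 17–18: go start
  position 21–22: go start
  position 26–27: go start
  position 30–31: go start
  position 41–42: go start
  position 47–48: go start

7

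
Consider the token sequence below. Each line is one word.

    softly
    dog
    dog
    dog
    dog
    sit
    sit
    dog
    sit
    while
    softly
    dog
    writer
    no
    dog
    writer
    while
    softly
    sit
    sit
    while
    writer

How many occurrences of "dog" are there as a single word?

Scanning the 22 tokens for "dog":
  position 2: dog
  position 3: dog
  position 4: dog
  position 5: dog
  position 8: dog
  position 12: dog
  position 15: dog

7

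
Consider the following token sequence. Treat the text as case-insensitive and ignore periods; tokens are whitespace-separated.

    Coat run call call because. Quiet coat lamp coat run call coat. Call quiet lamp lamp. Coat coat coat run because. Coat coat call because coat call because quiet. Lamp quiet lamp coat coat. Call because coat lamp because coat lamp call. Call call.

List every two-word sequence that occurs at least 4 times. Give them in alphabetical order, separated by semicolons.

because coat; call because; coat call; coat coat

Bigram counts meeting the condition (at least 4 times):
  because coat: 4
  call because: 4
  coat call: 4
  coat coat: 4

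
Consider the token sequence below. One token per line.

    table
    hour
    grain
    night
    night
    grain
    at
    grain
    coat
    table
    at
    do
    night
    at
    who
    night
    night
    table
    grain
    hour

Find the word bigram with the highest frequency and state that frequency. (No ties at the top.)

Bigram frequencies (highest first):
  night night: 2
  table hour: 1
  hour grain: 1
  grain night: 1
  night grain: 1
  grain at: 1
  … (12 more, each ≤ 1)

"night night", 2 times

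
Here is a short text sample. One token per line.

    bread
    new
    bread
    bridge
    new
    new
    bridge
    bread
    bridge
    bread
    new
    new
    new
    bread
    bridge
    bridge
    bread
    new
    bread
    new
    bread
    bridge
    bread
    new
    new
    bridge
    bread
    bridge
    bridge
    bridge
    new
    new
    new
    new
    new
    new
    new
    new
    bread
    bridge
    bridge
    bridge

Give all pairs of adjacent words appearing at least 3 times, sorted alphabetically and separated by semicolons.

Bigram counts meeting the condition (at least 3 times):
  bread bridge: 6
  bread new: 5
  bridge bread: 5
  bridge bridge: 5
  new bread: 5
  new new: 11

bread bridge; bread new; bridge bread; bridge bridge; new bread; new new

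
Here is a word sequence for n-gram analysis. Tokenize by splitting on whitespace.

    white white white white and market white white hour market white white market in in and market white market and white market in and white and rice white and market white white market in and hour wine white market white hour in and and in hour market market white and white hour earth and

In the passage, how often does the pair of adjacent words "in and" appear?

4

Scanning the 53 overlapping bigram windows for "in and":
  position 15–16: in and
  position 23–24: in and
  position 34–35: in and
  position 42–43: in and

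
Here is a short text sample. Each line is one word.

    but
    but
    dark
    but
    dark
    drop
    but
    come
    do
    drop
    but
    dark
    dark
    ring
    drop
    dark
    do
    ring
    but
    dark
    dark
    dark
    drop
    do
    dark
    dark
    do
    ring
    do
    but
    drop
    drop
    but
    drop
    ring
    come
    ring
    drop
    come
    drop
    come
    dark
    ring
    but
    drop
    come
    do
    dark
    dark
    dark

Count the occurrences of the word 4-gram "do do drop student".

Scanning the 47 overlapping 4-gram windows for "do do drop student":
  (none found)

0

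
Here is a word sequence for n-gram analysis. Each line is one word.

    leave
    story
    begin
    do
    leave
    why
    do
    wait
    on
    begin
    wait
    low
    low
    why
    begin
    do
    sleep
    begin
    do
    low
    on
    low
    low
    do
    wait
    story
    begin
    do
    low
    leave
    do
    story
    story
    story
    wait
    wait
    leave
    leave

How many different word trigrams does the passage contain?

38 tokens → 36 trigram windows in total.
Repeated trigrams (each contributes count−1 duplicates):
  begin do low: 2
  story begin do: 2
2 duplicate windows → 36 − 2 = 34 distinct.

34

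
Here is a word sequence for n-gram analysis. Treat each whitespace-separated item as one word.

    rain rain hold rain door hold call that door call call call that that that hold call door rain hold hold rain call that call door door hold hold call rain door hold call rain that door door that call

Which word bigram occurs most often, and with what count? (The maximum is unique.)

Bigram frequencies (highest first):
  hold call: 4
  door hold: 3
  call that: 3
  rain hold: 2
  hold rain: 2
  rain door: 2
  … (15 more, each ≤ 2)

"hold call", 4 times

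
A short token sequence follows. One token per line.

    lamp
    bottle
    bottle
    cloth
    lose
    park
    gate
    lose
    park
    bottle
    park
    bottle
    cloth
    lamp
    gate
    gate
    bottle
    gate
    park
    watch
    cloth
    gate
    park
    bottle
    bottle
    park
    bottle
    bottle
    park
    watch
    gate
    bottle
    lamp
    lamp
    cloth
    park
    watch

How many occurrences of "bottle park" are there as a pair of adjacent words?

Scanning the 36 overlapping bigram windows for "bottle park":
  position 10–11: bottle park
  position 25–26: bottle park
  position 28–29: bottle park

3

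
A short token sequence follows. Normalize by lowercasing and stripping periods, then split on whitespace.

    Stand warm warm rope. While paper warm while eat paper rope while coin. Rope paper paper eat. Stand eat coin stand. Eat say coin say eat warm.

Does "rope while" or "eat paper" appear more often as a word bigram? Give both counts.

"rope while" (2 vs 1)

"rope while": 2 occurrences
"eat paper": 1 occurrence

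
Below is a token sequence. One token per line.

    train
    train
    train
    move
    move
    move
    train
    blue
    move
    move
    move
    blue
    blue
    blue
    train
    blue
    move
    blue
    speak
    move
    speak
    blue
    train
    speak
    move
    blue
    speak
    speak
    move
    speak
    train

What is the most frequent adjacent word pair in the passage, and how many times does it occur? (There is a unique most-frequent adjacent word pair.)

"move move", 4 times

Bigram frequencies (highest first):
  move move: 4
  move blue: 3
  speak move: 3
  train train: 2
  train blue: 2
  blue move: 2
  … (10 more, each ≤ 2)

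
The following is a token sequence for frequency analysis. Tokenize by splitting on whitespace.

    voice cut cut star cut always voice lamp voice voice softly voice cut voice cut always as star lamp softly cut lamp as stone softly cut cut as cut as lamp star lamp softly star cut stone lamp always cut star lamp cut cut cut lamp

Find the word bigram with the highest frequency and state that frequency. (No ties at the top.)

"cut cut", 4 times

Bigram frequencies (highest first):
  cut cut: 4
  voice cut: 3
  star lamp: 3
  cut star: 2
  star cut: 2
  cut always: 2
  … (25 more, each ≤ 2)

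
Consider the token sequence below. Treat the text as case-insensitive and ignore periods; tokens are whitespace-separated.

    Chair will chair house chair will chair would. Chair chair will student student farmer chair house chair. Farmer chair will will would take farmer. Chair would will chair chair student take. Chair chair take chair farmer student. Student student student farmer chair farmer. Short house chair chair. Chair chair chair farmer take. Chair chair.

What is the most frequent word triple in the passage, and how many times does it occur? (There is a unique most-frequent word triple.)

"chair chair chair", 3 times

Trigram frequencies (highest first):
  chair chair chair: 3
  chair will chair: 2
  chair house chair: 2
  student student farmer: 2
  student farmer chair: 2
  take chair chair: 2
  … (38 more, each ≤ 2)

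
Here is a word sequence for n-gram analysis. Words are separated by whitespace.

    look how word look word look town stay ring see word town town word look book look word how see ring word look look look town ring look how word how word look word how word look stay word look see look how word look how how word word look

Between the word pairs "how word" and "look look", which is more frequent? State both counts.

"how word": 6 occurrences
"look look": 2 occurrences

"how word" (6 vs 2)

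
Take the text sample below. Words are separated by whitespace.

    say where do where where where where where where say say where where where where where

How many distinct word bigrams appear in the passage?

16 tokens → 15 bigram windows in total.
Repeated bigrams (each contributes count−1 duplicates):
  where where: 9
  say where: 2
9 duplicate windows → 15 − 9 = 6 distinct.

6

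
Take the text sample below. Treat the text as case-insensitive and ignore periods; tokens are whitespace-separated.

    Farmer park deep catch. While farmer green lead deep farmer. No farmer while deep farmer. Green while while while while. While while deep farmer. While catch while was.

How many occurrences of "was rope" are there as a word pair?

Scanning the 27 overlapping bigram windows for "was rope":
  (none found)

0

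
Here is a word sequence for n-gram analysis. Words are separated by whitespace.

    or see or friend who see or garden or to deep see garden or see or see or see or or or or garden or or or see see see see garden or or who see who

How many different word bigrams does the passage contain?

15

37 tokens → 36 bigram windows in total.
Repeated bigrams (each contributes count−1 duplicates):
  or or: 6
  or see: 5
  see or: 5
  garden or: 4
  see see: 3
  or garden: 2
  see garden: 2
  who see: 2
21 duplicate windows → 36 − 21 = 15 distinct.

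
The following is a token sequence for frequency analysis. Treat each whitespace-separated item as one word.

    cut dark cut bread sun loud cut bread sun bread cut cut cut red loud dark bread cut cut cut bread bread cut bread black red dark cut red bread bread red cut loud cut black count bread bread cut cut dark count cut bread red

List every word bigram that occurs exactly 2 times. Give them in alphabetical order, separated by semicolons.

bread red; bread sun; cut dark; cut red; dark cut; loud cut

Bigram counts meeting the condition (exactly 2 times):
  bread red: 2
  bread sun: 2
  cut dark: 2
  cut red: 2
  dark cut: 2
  loud cut: 2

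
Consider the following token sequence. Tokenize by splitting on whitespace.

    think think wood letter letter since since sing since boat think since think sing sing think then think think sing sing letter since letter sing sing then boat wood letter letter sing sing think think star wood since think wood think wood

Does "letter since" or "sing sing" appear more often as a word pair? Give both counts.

"sing sing" (4 vs 2)

"letter since": 2 occurrences
"sing sing": 4 occurrences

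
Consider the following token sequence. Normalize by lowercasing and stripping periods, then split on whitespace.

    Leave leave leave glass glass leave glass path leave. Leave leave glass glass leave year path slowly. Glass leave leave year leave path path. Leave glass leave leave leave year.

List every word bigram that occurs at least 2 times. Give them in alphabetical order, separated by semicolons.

glass glass; glass leave; leave glass; leave leave; leave year; path leave

Bigram counts meeting the condition (at least 2 times):
  glass glass: 2
  glass leave: 4
  leave glass: 4
  leave leave: 7
  leave year: 3
  path leave: 2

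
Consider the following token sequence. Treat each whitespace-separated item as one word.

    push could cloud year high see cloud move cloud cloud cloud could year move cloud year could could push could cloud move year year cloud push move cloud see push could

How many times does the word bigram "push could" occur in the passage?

3

Scanning the 30 overlapping bigram windows for "push could":
  position 1–2: push could
  position 19–20: push could
  position 30–31: push could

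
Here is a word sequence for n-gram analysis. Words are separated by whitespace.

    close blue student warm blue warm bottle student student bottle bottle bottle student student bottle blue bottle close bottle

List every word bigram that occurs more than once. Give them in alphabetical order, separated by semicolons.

bottle bottle; bottle student; student bottle; student student

Bigram counts meeting the condition (more than once):
  bottle bottle: 2
  bottle student: 2
  student bottle: 2
  student student: 2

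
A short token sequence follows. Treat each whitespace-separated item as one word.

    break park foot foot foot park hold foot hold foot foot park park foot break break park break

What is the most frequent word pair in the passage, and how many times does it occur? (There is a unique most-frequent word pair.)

"foot foot", 3 times

Bigram frequencies (highest first):
  foot foot: 3
  break park: 2
  park foot: 2
  foot park: 2
  hold foot: 2
  park hold: 1
  … (5 more, each ≤ 1)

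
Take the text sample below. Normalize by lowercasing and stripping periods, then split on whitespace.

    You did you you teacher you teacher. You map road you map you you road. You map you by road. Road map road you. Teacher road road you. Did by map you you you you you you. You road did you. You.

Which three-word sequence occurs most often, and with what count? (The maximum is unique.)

Trigram frequencies (highest first):
  you you you: 5
  did you you: 2
  you teacher you: 2
  map road you: 2
  road you map: 2
  you map you: 2
  … (23 more, each ≤ 2)

"you you you", 5 times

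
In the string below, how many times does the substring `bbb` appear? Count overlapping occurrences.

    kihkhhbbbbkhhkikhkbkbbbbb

5

Sliding a length-3 window over the 25 characters (23 positions):
  position 7–9: bbb
  position 8–10: bbb
  position 21–23: bbb
  position 22–24: bbb
  position 23–25: bbb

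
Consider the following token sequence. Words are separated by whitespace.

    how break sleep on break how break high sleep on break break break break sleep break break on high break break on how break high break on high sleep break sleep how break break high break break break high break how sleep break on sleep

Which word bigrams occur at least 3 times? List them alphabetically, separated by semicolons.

Bigram counts meeting the condition (at least 3 times):
  break break: 8
  break high: 4
  break on: 4
  break sleep: 3
  high break: 4
  how break: 4
  sleep break: 3

break break; break high; break on; break sleep; high break; how break; sleep break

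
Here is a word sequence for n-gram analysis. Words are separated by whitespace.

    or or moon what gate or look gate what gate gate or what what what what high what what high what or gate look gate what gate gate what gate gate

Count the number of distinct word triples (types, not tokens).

31 tokens → 29 trigram windows in total.
Repeated trigrams (each contributes count−1 duplicates):
  gate what gate: 3
  what gate gate: 3
  look gate what: 2
  what high what: 2
  what what high: 2
  what what what: 2
8 duplicate windows → 29 − 8 = 21 distinct.

21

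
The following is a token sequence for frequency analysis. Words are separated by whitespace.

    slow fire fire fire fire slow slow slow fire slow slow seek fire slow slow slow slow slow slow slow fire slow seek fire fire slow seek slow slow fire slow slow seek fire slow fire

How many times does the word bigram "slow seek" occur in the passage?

4

Scanning the 35 overlapping bigram windows for "slow seek":
  position 11–12: slow seek
  position 22–23: slow seek
  position 26–27: slow seek
  position 32–33: slow seek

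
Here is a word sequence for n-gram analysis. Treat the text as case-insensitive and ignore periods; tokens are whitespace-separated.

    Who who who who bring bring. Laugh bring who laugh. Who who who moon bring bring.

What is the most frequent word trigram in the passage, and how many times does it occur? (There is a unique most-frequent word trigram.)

"who who who", 3 times

Trigram frequencies (highest first):
  who who who: 3
  who who bring: 1
  who bring bring: 1
  bring bring laugh: 1
  bring laugh bring: 1
  laugh bring who: 1
  … (6 more, each ≤ 1)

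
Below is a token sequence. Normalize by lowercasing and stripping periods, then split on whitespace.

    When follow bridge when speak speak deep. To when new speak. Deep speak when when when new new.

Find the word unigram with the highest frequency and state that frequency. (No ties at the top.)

"when", 6 times

Unigram frequencies (highest first):
  when: 6
  speak: 4
  new: 3
  deep: 2
  follow: 1
  bridge: 1
  … (1 more, each ≤ 1)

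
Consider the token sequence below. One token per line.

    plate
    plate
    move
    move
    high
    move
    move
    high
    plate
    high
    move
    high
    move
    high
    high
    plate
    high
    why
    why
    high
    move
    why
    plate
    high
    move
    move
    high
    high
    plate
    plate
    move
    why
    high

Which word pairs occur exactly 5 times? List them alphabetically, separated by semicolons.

high move; move high

Bigram counts meeting the condition (exactly 5 times):
  high move: 5
  move high: 5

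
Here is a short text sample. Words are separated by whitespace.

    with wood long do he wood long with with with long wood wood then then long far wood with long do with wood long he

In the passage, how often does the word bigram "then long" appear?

Scanning the 24 overlapping bigram windows for "then long":
  position 15–16: then long

1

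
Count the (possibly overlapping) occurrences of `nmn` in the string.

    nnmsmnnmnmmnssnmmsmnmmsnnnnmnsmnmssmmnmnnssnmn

Sliding a length-3 window over the 46 characters (44 positions):
  position 7–9: nmn
  position 27–29: nmn
  position 38–40: nmn
  position 44–46: nmn

4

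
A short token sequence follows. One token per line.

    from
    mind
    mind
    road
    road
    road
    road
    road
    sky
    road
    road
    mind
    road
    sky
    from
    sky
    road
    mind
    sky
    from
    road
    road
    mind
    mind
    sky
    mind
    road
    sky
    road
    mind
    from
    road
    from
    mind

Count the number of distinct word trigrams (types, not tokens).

34 tokens → 32 trigram windows in total.
Repeated trigrams (each contributes count−1 duplicates):
  road road road: 3
  mind road sky: 2
  road road mind: 2
  road sky road: 2
  sky road mind: 2
6 duplicate windows → 32 − 6 = 26 distinct.

26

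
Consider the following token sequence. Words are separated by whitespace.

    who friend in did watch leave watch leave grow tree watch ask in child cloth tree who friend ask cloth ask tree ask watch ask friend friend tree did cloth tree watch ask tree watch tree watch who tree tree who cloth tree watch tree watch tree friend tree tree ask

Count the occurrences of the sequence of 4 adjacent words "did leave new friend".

0

Scanning the 48 overlapping 4-gram windows for "did leave new friend":
  (none found)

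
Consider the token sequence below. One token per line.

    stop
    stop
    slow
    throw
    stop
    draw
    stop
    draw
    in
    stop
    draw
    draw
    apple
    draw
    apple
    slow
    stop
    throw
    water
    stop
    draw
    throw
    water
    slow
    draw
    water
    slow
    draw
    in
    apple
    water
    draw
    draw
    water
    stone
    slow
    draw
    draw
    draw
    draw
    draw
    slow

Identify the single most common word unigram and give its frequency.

"draw", 15 times

Unigram frequencies (highest first):
  draw: 15
  stop: 7
  slow: 6
  water: 5
  throw: 3
  apple: 3
  … (2 more, each ≤ 2)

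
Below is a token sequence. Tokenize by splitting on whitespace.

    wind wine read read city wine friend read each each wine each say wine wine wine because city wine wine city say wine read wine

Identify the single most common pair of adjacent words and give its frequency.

"wine wine", 3 times

Bigram frequencies (highest first):
  wine wine: 3
  wine read: 2
  city wine: 2
  say wine: 2
  wind wine: 1
  read read: 1
  … (13 more, each ≤ 1)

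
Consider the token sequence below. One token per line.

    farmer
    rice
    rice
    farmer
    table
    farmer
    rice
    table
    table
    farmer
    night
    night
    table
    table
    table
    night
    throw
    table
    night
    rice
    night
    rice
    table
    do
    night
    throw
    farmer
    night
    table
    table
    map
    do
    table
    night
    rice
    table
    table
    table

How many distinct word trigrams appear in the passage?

31

38 tokens → 36 trigram windows in total.
Repeated trigrams (each contributes count−1 duplicates):
  night rice table: 2
  night table table: 2
  rice table table: 2
  table night rice: 2
  table table table: 2
5 duplicate windows → 36 − 5 = 31 distinct.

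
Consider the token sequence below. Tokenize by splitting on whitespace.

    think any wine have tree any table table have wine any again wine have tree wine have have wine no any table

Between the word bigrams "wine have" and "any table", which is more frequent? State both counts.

"wine have" (3 vs 2)

"wine have": 3 occurrences
"any table": 2 occurrences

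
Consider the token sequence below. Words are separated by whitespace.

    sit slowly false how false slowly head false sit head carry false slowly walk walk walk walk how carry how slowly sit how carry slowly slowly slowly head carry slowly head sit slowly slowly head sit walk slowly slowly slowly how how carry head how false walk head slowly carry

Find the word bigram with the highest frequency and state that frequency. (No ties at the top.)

Bigram frequencies (highest first):
  slowly slowly: 5
  slowly head: 4
  walk walk: 3
  how carry: 3
  sit slowly: 2
  how false: 2
  … (26 more, each ≤ 2)

"slowly slowly", 5 times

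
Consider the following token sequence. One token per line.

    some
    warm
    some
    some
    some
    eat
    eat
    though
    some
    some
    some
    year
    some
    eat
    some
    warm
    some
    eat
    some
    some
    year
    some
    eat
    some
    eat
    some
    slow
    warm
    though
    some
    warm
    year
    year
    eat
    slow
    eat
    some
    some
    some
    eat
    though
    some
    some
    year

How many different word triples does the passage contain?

28

44 tokens → 42 trigram windows in total.
Repeated trigrams (each contributes count−1 duplicates):
  some eat some: 4
  some some some: 3
  some some year: 3
  eat some some: 2
  eat though some: 2
  some some eat: 2
  some warm some: 2
  some year some: 2
  … (2 more repeated)
14 duplicate windows → 42 − 14 = 28 distinct.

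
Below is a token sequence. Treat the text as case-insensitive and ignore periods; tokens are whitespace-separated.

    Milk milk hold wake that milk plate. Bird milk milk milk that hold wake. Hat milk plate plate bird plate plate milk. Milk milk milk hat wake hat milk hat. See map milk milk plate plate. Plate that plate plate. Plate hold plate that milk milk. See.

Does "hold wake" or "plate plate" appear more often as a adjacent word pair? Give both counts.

"hold wake": 2 occurrences
"plate plate": 6 occurrences

"plate plate" (6 vs 2)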